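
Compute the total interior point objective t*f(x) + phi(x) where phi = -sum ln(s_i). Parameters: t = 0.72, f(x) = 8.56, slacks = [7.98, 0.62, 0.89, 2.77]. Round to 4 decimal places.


Step 1: Compute log-barrier.
ln values: [2.0769, -0.478, -0.1165, 1.0188]
phi = -(2.0769 - 0.478 - 0.1165 + 1.0188) = -2.5012
Step 2: Compute augmented objective.
t*f(x) = 0.72*8.56 = 6.1632
Total = 6.1632 - 2.5012 = 3.662


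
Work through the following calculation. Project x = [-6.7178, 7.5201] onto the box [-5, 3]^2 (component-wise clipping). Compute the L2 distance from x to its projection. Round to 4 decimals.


Project each component onto [-5, 3].
clip(-6.7178) = -5.0, clip(7.5201) = 3.0
Projection = [-5.0, 3.0]
Squared diffs: [2.9508, 20.4313]
Distance = sqrt(23.3821) = 4.8355


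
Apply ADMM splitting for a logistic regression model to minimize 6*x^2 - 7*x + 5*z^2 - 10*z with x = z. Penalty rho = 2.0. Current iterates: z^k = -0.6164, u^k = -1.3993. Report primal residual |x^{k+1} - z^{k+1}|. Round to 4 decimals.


ADMM iteration with rho = 2.0, z^k = -0.6164, u^k = -1.3993
Step 1: x-update.
Minimize 6*x^2 - 7*x + (2.0/2)*(x + 0.6164 - 1.3993)^2
FOC: (2*6 + 2.0)*x = 7 + 2.0*(-0.6164 + 1.3993)
x^{k+1} = 0.6118
Step 2: z-update.
Minimize 5*z^2 - 10*z + (2.0/2)*(0.6118 - z - 1.3993)^2
FOC: (2*5 + 2.0)*z = 10 + 2.0*(0.6118 - 1.3993)
z^{k+1} = 0.7021
Step 3: u-update.
u^{k+1} = -1.3993 + 0.6118 - 0.7021 = -1.4895
Step 4: Primal residual = |0.6118 - 0.7021| = 0.0902


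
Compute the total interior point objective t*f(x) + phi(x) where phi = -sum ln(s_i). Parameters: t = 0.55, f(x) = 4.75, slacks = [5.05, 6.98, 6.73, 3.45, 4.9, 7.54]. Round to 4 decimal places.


Step 1: Compute log-barrier.
ln values: [1.6194, 1.943, 1.9066, 1.2384, 1.5892, 2.0202]
phi = -(1.6194 + 1.943 + 1.9066 + 1.2384 + 1.5892 + 2.0202) = -10.3168
Step 2: Compute augmented objective.
t*f(x) = 0.55*4.75 = 2.6125
Total = 2.6125 - 10.3168 = -7.7043


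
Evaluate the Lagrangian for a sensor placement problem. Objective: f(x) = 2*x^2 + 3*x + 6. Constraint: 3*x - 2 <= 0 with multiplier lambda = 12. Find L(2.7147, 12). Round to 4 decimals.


Step 1: Evaluate f(x).
f(2.7147) = 2*2.7147^2 + 3*2.7147 + 6 = 28.8833
Step 2: Evaluate g(x).
g(2.7147) = 3*2.7147 - 2 = 6.1441
Step 3: Compute Lagrangian.
L = 28.8833 + 12*6.1441 = 102.6125


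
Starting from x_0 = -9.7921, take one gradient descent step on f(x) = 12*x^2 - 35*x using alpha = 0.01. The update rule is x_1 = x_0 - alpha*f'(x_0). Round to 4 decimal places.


We compute the gradient at x_0 and apply the update.
f'(x) = 24*x - 35
f'(-9.7921) = 24*-9.7921 - 35 = -270.0104
x_1 = -9.7921 - 0.01*-270.0104 = -7.092


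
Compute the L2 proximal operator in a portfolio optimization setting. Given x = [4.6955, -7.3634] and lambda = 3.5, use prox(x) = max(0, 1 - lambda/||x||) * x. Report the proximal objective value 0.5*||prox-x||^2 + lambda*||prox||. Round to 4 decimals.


Step 1: Compute ||x||.
||x|| = 8.7331
Step 2: Compute scaling factor.
scale = max(0, 1 - 3.5/8.7331) = 0.5992
Step 3: prox(x) = [2.8137, -4.4123]
||prox(x)|| = 5.2331
Step 4: Proximal objective.
0.5*||prox-x||^2 = 6.125
lambda*||prox|| = 18.3159
Total = 24.4409


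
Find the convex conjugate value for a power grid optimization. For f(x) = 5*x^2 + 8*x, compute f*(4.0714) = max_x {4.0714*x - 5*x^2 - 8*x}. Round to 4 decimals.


f*(y) = sup_x {y*x - a*x^2 - b*x} = sup_x {(y-b)*x - a*x^2}
FOC: (y - b) - 2a*x = 0 => x* = (y - b)/(2a)
x* = (4.0714 - 8)/(2*5) = -0.3929
f*(4.0714) = (y-b)^2/(4a) = (4.0714 - 8)^2/(4*5)
= 15.4339/20 = 0.7717


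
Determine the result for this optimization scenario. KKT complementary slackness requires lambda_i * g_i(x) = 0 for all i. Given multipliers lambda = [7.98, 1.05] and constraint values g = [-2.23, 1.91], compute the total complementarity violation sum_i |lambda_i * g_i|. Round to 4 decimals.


KKT complementary slackness check:
lambda_1 * g_1 = 7.98 * -2.23 = -17.7954
lambda_2 * g_2 = 1.05 * 1.91 = 2.0055
Total violation = 17.7954 + 2.0055 = 19.8009


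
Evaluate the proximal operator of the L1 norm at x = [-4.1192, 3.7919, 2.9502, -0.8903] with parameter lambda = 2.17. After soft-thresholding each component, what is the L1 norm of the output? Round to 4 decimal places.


Soft-thresholding with lambda = 2.17:
prox(-4.1192) = sign(-4.1192)*max(|-4.1192| - 2.17, 0) = -1.9492
prox(3.7919) = sign(3.7919)*max(|3.7919| - 2.17, 0) = 1.6219
prox(2.9502) = sign(2.9502)*max(|2.9502| - 2.17, 0) = 0.7802
prox(-0.8903) = sign(-0.8903)*max(|-0.8903| - 2.17, 0) = 0.0
prox(x) = [-1.9492, 1.6219, 0.7802, 0.0]
||prox(x)||_1 = 1.9492 + 1.6219 + 0.7802 + 0.0 = 4.3513


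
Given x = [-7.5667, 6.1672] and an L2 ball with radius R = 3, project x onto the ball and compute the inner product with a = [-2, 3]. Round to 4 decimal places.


Step 1: Compute ||x|| (intermediates to 6 decimals).
||x|| = sqrt((-7.5667)^2 + 6.1672^2) = 9.761624
Step 2: Project.
Since ||x|| > R, scale = R/||x|| = 3/9.761624 = 0.307326, proj(x) = scale * x
proj(x) = [-2.325444, 1.895341]
Step 3: Dot product.
a^T * proj(x) = -2*(-2.325444) + 3*1.895341 = 10.3369


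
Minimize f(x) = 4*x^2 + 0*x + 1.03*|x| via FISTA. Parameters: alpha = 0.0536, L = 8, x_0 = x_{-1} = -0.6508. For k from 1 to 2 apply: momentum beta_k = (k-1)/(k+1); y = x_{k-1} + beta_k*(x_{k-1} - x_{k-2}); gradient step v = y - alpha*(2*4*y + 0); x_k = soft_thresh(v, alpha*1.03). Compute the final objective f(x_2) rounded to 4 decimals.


FISTA on f(x) = 4*x^2 + 0*x + 1.03*|x|
L = 8, alpha = 0.0536
Iteration 1: beta = 0.0, y = -0.6508 + 0.0*(-0.6508 + 0.6508) = -0.6508
  grad(y) = -5.2064, v = y - alpha*grad = -0.3717
  prox(v) = soft_thresh(-0.3717, 0.0552) = -0.3165
Iteration 2: beta = 0.3333, y = -0.3165 + 0.3333*(-0.3165 + 0.6508) = -0.2051
  grad(y) = -1.6408, v = y - alpha*grad = -0.1172
  prox(v) = soft_thresh(-0.1172, 0.0552) = -0.0619
f(x_2) = 4*(-0.0619)^2 + 0*(-0.0619) + 1.03*|-0.0619| = 0.0792


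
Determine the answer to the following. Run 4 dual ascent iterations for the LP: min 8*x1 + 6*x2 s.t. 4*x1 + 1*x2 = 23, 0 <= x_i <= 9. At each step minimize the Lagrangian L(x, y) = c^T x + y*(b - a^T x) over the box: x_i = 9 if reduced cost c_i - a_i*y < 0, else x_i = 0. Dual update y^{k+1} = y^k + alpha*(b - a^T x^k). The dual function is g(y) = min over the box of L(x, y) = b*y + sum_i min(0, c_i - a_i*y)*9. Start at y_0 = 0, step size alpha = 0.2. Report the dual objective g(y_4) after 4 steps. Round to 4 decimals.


Dual ascent for LP: min 8*x1 + 6*x2, 4*x1 + 1*x2 = 23, 0 <= x_i <= 9
Step 1: y^k = 0.0, reduced costs: (8.0, 6.0)
  x^k = (0.0, 0.0), subgradient = b - a^T x = 23.0
  y^{k+1} = 0.0 + 0.2*23.0 = 4.6
Step 2: y^k = 4.6, reduced costs: (-10.4, 1.4)
  x^k = (9.0, 0.0), subgradient = b - a^T x = -13.0
  y^{k+1} = 4.6 + 0.2*-13.0 = 2.0
Step 3: y^k = 2.0, reduced costs: (0.0, 4.0)
  x^k = (0.0, 0.0), subgradient = b - a^T x = 23.0
  y^{k+1} = 2.0 + 0.2*23.0 = 6.6
Step 4: y^k = 6.6, reduced costs: (-18.4, -0.6)
  x^k = (9.0, 9.0), subgradient = b - a^T x = -22.0
  y^{k+1} = 6.6 + 0.2*-22.0 = 2.2
Dual objective at y_4 = 2.2: reduced costs (-0.8, 3.8), box minimizer x = (9.0, 0.0)
g(y_4) = b*y + (c1 - a1*y)*x1 + (c2 - a2*y)*x2 = 23*2.2 + (-0.8)*9.0 + 3.8*0.0 = 50.6 - 7.2 + 0.0 = 43.4


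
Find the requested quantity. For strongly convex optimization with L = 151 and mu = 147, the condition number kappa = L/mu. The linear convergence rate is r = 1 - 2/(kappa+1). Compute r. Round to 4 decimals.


Step 1: Compute the condition number.
kappa = L/mu = 151/147 = 1.0272
Step 2: Compute the convergence rate.
r = 1 - 2/(kappa + 1) = 1 - 2*mu/(L + mu) = (L - mu)/(L + mu) = 4/298 = 0.0134


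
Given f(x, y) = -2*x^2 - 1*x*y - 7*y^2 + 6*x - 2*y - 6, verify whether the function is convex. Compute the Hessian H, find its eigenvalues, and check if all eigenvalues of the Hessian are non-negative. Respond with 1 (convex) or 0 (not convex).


The Hessian of f(x,y) = -2*x^2 - 1*x*y - 7*y^2 + 6*x - 2*y - 6 is:
H = [[-4, -1], [-1, -14]]
Trace = -4 - 14 = -18
Determinant = -4*-14 - (-1)^2 = 55
Discriminant = (-18)^2 - 4*55 = 104.0
Eigenvalues: lambda_1 = -14.099, lambda_2 = -3.901
The function is not convex.

0


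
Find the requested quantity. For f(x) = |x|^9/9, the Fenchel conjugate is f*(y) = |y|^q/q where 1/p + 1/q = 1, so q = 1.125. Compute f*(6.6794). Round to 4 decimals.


The conjugate exponent q satisfies 1/p + 1/q = 1.
p = 9, so q = 9/(9 - 1) = 1.125
|y|^q = 6.6794^1.125 = 8.469
f*(6.6794) = 8.469 / 1.125 = 7.528


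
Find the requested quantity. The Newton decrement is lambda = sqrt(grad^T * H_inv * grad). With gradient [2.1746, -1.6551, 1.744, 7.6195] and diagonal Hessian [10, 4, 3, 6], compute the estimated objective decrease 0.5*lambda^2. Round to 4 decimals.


Step 1: H is diagonal, so H^(-1) * g = [0.2175, -0.4138, 0.5813, 1.2699].
Step 2: g^T H^(-1) g = sum_i g_i^2 / H_ii
  = (2.1746)^2/10 + (-1.6551)^2/4 + (1.744)^2/3 + (7.6195)^2/6
  = 0.4729 + 0.6848 + 1.0138 + 9.6761 = 11.8477
Step 3: Objective decrease = 0.5 * g^T H^(-1) g = 5.9239


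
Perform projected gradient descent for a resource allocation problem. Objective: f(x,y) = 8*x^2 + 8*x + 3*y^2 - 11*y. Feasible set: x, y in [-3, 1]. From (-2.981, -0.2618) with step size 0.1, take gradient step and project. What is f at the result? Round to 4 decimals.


Step 1: Compute gradient at (-2.981, -0.2618).
grad_x = 2*8*-2.981 + 8 = -39.696
grad_y = 2*3*-0.2618 - 11 = -12.5708
Step 2: Gradient step.
x_raw = -2.981 - 0.1*-39.696 = 0.9886
y_raw = -0.2618 - 0.1*-12.5708 = 0.9953
Step 3: Project onto [-3, 1].
x_proj = clip(0.9886) = 0.9886
y_proj = clip(0.9953) = 0.9953
Step 4: Evaluate f.
f(0.9886, 0.9953) = 7.7511


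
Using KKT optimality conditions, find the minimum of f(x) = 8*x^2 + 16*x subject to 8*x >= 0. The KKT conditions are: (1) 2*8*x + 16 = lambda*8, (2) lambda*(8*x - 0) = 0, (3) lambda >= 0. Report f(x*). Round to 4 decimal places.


Step 1: Try lambda = 0 (constraint inactive).
x_unc = -16/(2*8) = -1.0
Check: 8*-1.0 = -8.0 < 0 -- violated!
Step 2: Constraint must be active: 8*x = 0
x* = 0/8 = 0.0
lambda = (2*8*0.0 + 16)/8 = 2.0
Step 3: Compute optimal value.
f(x*) = 8*0.0^2 + 16*0.0 = 0.0


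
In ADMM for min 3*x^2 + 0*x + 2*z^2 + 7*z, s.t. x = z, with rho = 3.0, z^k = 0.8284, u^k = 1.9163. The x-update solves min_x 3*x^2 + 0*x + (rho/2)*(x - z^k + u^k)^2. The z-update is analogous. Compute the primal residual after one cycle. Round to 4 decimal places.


ADMM iteration with rho = 3.0, z^k = 0.8284, u^k = 1.9163
Step 1: x-update.
Minimize 3*x^2 + 0*x + (3.0/2)*(x - 0.8284 + 1.9163)^2
FOC: (2*3 + 3.0)*x = 0 + 3.0*(0.8284 - 1.9163)
x^{k+1} = -0.3626
Step 2: z-update.
Minimize 2*z^2 + 7*z + (3.0/2)*(-0.3626 - z + 1.9163)^2
FOC: (2*2 + 3.0)*z = -7 + 3.0*(-0.3626 + 1.9163)
z^{k+1} = -0.3341
Step 3: u-update.
u^{k+1} = 1.9163 - 0.3626 + 0.3341 = 1.8878
Step 4: Primal residual = |-0.3626 + 0.3341| = 0.0285


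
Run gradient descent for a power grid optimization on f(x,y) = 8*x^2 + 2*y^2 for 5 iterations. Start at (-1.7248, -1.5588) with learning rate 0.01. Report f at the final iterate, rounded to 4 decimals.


Gradient descent on f(x,y) = 8*x^2 + 2*y^2.
Starting point: (-1.7248, -1.5588), alpha = 0.01
Step 1: grad_x = 2*8*-1.7248 = -27.5968, grad_y = 2*2*-1.5588 = -6.2352
  x_1 = -1.7248 - 0.01*-27.5968 = -1.4488
  y_1 = -1.5588 - 0.01*-6.2352 = -1.4964
Step 2: grad_x = 2*8*-1.4488 = -23.1813, grad_y = 2*2*-1.4964 = -5.9858
  x_2 = -1.4488 - 0.01*-23.1813 = -1.217
  y_2 = -1.4964 - 0.01*-5.9858 = -1.4366
Step 3: grad_x = 2*8*-1.217 = -19.4723, grad_y = 2*2*-1.4366 = -5.7464
  x_3 = -1.217 - 0.01*-19.4723 = -1.0223
  y_3 = -1.4366 - 0.01*-5.7464 = -1.3791
Step 4: grad_x = 2*8*-1.0223 = -16.3567, grad_y = 2*2*-1.3791 = -5.5165
  x_4 = -1.0223 - 0.01*-16.3567 = -0.8587
  y_4 = -1.3791 - 0.01*-5.5165 = -1.324
Step 5: grad_x = 2*8*-0.8587 = -13.7397, grad_y = 2*2*-1.324 = -5.2958
  x_5 = -0.8587 - 0.01*-13.7397 = -0.7213
  y_5 = -1.324 - 0.01*-5.2958 = -1.271
f(-0.7213, -1.271) = 8*(-0.7213)^2 + 2*(-1.271)^2 = 7.3935


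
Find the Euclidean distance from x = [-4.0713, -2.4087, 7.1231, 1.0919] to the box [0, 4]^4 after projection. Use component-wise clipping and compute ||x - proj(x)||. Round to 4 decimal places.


Project each component onto [0, 4].
clip(-4.0713) = 0.0, clip(-2.4087) = 0.0, clip(7.1231) = 4.0, clip(1.0919) = 1.0919
Projection = [0.0, 0.0, 4.0, 1.0919]
Squared diffs: [16.5755, 5.8018, 9.7538, 0.0]
Distance = sqrt(32.1311) = 5.6684


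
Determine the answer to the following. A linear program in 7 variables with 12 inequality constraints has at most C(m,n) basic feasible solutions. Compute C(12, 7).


Each vertex corresponds to some choice of n active constraints out of m, so the number of vertices is at most C(m, n) = m! / (n!(m-n)!).
m = 12, n = 7
Numerator: 12 * 11 * 10 * 9 * 8 * 7 * 6
Denominator: 7! = 5040
C(12, 7) = 792


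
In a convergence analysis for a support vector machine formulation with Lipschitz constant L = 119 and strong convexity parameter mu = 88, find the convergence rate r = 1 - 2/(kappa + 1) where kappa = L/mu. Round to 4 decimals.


Step 1: Compute the condition number.
kappa = L/mu = 119/88 = 1.3523
Step 2: Compute the convergence rate.
r = 1 - 2/(kappa + 1) = 1 - 2*mu/(L + mu) = (L - mu)/(L + mu) = 31/207 = 0.1498


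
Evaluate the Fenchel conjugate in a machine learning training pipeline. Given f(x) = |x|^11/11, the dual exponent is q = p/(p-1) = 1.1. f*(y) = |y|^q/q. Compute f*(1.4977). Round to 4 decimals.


The conjugate exponent q satisfies 1/p + 1/q = 1.
p = 11, so q = 11/(11 - 1) = 1.1
|y|^q = 1.4977^1.1 = 1.5594
f*(1.4977) = 1.5594 / 1.1 = 1.4177


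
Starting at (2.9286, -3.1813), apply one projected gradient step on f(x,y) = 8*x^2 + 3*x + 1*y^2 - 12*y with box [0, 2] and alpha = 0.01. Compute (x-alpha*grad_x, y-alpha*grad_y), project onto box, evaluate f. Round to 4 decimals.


Step 1: Compute gradient at (2.9286, -3.1813).
grad_x = 2*8*2.9286 + 3 = 49.8576
grad_y = 2*1*-3.1813 - 12 = -18.3626
Step 2: Gradient step.
x_raw = 2.9286 - 0.01*49.8576 = 2.43
y_raw = -3.1813 - 0.01*-18.3626 = -2.9977
Step 3: Project onto [0, 2].
x_proj = clip(2.43) = 2.0
y_proj = clip(-2.9977) = 0.0
Step 4: Evaluate f.
f(2.0, 0.0) = 38.0


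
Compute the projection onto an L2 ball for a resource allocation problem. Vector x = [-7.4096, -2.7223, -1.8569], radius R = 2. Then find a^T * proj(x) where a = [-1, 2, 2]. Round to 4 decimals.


Step 1: Compute ||x|| (intermediates to 6 decimals).
||x|| = sqrt((-7.4096)^2 + (-2.7223)^2 + (-1.8569)^2) = 8.109326
Step 2: Project.
Since ||x|| > R, scale = R/||x|| = 2/8.109326 = 0.24663, proj(x) = scale * x
proj(x) = [-1.82743, -0.671401, -0.457967]
Step 3: Dot product.
a^T * proj(x) = -1*(-1.82743) + 2*(-0.671401) + 2*(-0.457967) = -0.4313


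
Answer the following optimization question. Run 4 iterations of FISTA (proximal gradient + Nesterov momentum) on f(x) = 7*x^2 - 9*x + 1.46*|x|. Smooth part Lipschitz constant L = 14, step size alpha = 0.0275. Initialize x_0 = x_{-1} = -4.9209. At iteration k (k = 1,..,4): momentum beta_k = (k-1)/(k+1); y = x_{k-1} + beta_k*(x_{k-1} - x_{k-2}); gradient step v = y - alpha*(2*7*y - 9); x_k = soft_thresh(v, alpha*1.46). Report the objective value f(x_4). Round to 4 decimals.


FISTA on f(x) = 7*x^2 - 9*x + 1.46*|x|
L = 14, alpha = 0.0275
Iteration 1: beta = 0.0, y = -4.9209 + 0.0*(-4.9209 + 4.9209) = -4.9209
  grad(y) = -77.8926, v = y - alpha*grad = -2.7789
  prox(v) = soft_thresh(-2.7789, 0.0402) = -2.7387
Iteration 2: beta = 0.3333, y = -2.7387 + 0.3333*(-2.7387 + 4.9209) = -2.0113
  grad(y) = -37.1583, v = y - alpha*grad = -0.9895
  prox(v) = soft_thresh(-0.9895, 0.0402) = -0.9493
Iteration 3: beta = 0.5, y = -0.9493 + 0.5*(-0.9493 + 2.7387) = -0.0546
  grad(y) = -9.7644, v = y - alpha*grad = 0.2139
  prox(v) = soft_thresh(0.2139, 0.0402) = 0.1738
Iteration 4: beta = 0.6, y = 0.1738 + 0.6*(0.1738 + 0.9493) = 0.8476
  grad(y) = 2.8666, v = y - alpha*grad = 0.7688
  prox(v) = soft_thresh(0.7688, 0.0402) = 0.7286
f(x_4) = 7*0.7286^2 - 9*0.7286 + 1.46*|0.7286| = -1.7776


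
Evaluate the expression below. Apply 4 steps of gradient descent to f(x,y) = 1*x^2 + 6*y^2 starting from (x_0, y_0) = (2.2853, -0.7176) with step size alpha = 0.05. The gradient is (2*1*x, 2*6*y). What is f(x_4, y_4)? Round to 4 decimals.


Gradient descent on f(x,y) = 1*x^2 + 6*y^2.
Starting point: (2.2853, -0.7176), alpha = 0.05
Step 1: grad_x = 2*1*2.2853 = 4.5706, grad_y = 2*6*-0.7176 = -8.6112
  x_1 = 2.2853 - 0.05*4.5706 = 2.0568
  y_1 = -0.7176 - 0.05*-8.6112 = -0.287
Step 2: grad_x = 2*1*2.0568 = 4.1135, grad_y = 2*6*-0.287 = -3.4445
  x_2 = 2.0568 - 0.05*4.1135 = 1.8511
  y_2 = -0.287 - 0.05*-3.4445 = -0.1148
Step 3: grad_x = 2*1*1.8511 = 3.7022, grad_y = 2*6*-0.1148 = -1.3778
  x_3 = 1.8511 - 0.05*3.7022 = 1.666
  y_3 = -0.1148 - 0.05*-1.3778 = -0.0459
Step 4: grad_x = 2*1*1.666 = 3.332, grad_y = 2*6*-0.0459 = -0.5511
  x_4 = 1.666 - 0.05*3.332 = 1.4994
  y_4 = -0.0459 - 0.05*-0.5511 = -0.0184
f(1.4994, -0.0184) = 1*1.4994^2 + 6*(-0.0184)^2 = 2.2502


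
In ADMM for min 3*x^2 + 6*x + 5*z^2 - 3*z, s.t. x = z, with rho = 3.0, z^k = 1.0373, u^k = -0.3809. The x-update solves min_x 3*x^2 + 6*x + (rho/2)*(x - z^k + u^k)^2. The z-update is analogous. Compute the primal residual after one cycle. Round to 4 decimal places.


ADMM iteration with rho = 3.0, z^k = 1.0373, u^k = -0.3809
Step 1: x-update.
Minimize 3*x^2 + 6*x + (3.0/2)*(x - 1.0373 - 0.3809)^2
FOC: (2*3 + 3.0)*x = -6 + 3.0*(1.0373 + 0.3809)
x^{k+1} = -0.1939
Step 2: z-update.
Minimize 5*z^2 - 3*z + (3.0/2)*(-0.1939 - z - 0.3809)^2
FOC: (2*5 + 3.0)*z = 3 + 3.0*(-0.1939 - 0.3809)
z^{k+1} = 0.0981
Step 3: u-update.
u^{k+1} = -0.3809 - 0.1939 - 0.0981 = -0.6729
Step 4: Primal residual = |-0.1939 - 0.0981| = 0.292


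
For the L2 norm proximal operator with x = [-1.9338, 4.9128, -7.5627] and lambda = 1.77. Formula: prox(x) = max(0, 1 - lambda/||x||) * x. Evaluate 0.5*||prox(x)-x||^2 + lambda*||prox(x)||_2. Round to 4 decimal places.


Step 1: Compute ||x||.
||x|| = 9.2233
Step 2: Compute scaling factor.
scale = max(0, 1 - 1.77/9.2233) = 0.8081
Step 3: prox(x) = [-1.5627, 3.97, -6.1114]
||prox(x)|| = 7.4533
Step 4: Proximal objective.
0.5*||prox-x||^2 = 1.5665
lambda*||prox|| = 13.1923
Total = 14.7588


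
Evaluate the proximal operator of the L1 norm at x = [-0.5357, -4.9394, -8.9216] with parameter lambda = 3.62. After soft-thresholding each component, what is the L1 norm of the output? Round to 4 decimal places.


Soft-thresholding with lambda = 3.62:
prox(-0.5357) = sign(-0.5357)*max(|-0.5357| - 3.62, 0) = 0.0
prox(-4.9394) = sign(-4.9394)*max(|-4.9394| - 3.62, 0) = -1.3194
prox(-8.9216) = sign(-8.9216)*max(|-8.9216| - 3.62, 0) = -5.3016
prox(x) = [0.0, -1.3194, -5.3016]
||prox(x)||_1 = 0.0 + 1.3194 + 5.3016 = 6.621


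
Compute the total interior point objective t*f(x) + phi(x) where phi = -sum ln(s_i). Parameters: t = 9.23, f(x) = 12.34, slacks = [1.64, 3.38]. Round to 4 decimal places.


Step 1: Compute log-barrier.
ln values: [0.4947, 1.2179]
phi = -(0.4947 + 1.2179) = -1.7126
Step 2: Compute augmented objective.
t*f(x) = 9.23*12.34 = 113.8982
Total = 113.8982 - 1.7126 = 112.1856


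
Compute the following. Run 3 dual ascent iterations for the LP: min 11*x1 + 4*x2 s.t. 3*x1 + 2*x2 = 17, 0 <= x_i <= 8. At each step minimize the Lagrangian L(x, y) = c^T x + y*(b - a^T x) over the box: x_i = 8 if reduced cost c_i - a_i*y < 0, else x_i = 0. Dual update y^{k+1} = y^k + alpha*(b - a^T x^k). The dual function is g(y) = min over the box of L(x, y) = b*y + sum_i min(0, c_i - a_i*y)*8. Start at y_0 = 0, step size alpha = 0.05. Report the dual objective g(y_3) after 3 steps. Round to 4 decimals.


Dual ascent for LP: min 11*x1 + 4*x2, 3*x1 + 2*x2 = 17, 0 <= x_i <= 8
Step 1: y^k = 0.0, reduced costs: (11.0, 4.0)
  x^k = (0.0, 0.0), subgradient = b - a^T x = 17.0
  y^{k+1} = 0.0 + 0.05*17.0 = 0.85
Step 2: y^k = 0.85, reduced costs: (8.45, 2.3)
  x^k = (0.0, 0.0), subgradient = b - a^T x = 17.0
  y^{k+1} = 0.85 + 0.05*17.0 = 1.7
Step 3: y^k = 1.7, reduced costs: (5.9, 0.6)
  x^k = (0.0, 0.0), subgradient = b - a^T x = 17.0
  y^{k+1} = 1.7 + 0.05*17.0 = 2.55
Dual objective at y_3 = 2.55: reduced costs (3.35, -1.1), box minimizer x = (0.0, 8.0)
g(y_3) = b*y + (c1 - a1*y)*x1 + (c2 - a2*y)*x2 = 17*2.55 + 3.35*0.0 + (-1.1)*8.0 = 43.35 + 0.0 - 8.8 = 34.55


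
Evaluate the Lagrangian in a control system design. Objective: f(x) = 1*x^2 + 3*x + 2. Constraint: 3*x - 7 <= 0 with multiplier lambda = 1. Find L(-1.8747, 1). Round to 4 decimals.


Step 1: Evaluate f(x).
f(-1.8747) = 1*(-1.8747)^2 + 3*(-1.8747) + 2 = -0.1096
Step 2: Evaluate g(x).
g(-1.8747) = 3*-1.8747 - 7 = -12.6241
Step 3: Compute Lagrangian.
L = -0.1096 + 1*-12.6241 = -12.7337


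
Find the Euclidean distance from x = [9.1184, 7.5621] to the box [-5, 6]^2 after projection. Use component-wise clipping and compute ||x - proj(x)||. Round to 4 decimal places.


Project each component onto [-5, 6].
clip(9.1184) = 6.0, clip(7.5621) = 6.0
Projection = [6.0, 6.0]
Squared diffs: [9.7244, 2.4402]
Distance = sqrt(12.1646) = 3.4878


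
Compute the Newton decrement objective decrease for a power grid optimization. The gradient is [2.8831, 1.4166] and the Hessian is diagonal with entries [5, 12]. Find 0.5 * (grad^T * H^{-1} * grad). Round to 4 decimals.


Step 1: H is diagonal, so H^(-1) * g = [0.5766, 0.1181].
Step 2: g^T H^(-1) g = sum_i g_i^2 / H_ii
  = (2.8831)^2/5 + (1.4166)^2/12
  = 1.6625 + 0.1672 = 1.8297
Step 3: Objective decrease = 0.5 * g^T H^(-1) g = 0.9148


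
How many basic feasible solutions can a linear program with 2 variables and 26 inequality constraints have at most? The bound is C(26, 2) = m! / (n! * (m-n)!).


Each vertex corresponds to some choice of n active constraints out of m, so the number of vertices is at most C(m, n) = m! / (n!(m-n)!).
m = 26, n = 2
Numerator: 26 * 25
Denominator: 2! = 2
C(26, 2) = 325


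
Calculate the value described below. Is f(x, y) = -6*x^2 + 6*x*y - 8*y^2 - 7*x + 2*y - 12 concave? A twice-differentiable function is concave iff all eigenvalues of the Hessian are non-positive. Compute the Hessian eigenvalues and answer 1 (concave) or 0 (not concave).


The Hessian of f(x,y) = -6*x^2 + 6*x*y - 8*y^2 - 7*x + 2*y - 12 is:
H = [[-12, 6], [6, -16]]
Trace = -12 - 16 = -28
Determinant = -12*-16 - (6)^2 = 156
Discriminant = (-28)^2 - 4*156 = 160.0
Eigenvalues: lambda_1 = -20.3246, lambda_2 = -7.6754
The function is concave.

1


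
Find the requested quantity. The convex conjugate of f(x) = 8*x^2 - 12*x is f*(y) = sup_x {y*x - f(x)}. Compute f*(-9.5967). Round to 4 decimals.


f*(y) = sup_x {y*x - a*x^2 - b*x} = sup_x {(y-b)*x - a*x^2}
FOC: (y - b) - 2a*x = 0 => x* = (y - b)/(2a)
x* = (-9.5967 + 12)/(2*8) = 0.1502
f*(-9.5967) = (y-b)^2/(4a) = (-9.5967 + 12)^2/(4*8)
= 5.7759/32 = 0.1805


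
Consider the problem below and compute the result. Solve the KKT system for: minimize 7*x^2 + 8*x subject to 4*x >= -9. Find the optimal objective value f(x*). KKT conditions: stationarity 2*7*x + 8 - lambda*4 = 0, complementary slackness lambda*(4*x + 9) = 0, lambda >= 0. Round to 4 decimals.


Step 1: Try lambda = 0 (constraint inactive).
Stationarity: 2*7*x + 8 = 0
x* = -8/(2*7) = -4/7 = -0.5714 (rounded; the exact value -4/7 is used below)
Check constraint: 4*-0.5714 = -2.2856 >= -9 -- satisfied.
Step 2: Compute optimal value.
f(x*) = 7*(-4/7)^2 + 8*(-4/7) = -2.2857


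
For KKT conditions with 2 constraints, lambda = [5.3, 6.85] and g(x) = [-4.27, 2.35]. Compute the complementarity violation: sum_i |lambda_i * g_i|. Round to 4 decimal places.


KKT complementary slackness check:
lambda_1 * g_1 = 5.3 * -4.27 = -22.631
lambda_2 * g_2 = 6.85 * 2.35 = 16.0975
Total violation = 22.631 + 16.0975 = 38.7285


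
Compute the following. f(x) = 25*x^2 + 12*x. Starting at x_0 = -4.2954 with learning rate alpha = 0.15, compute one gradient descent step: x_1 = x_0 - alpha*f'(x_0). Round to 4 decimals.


We compute the gradient at x_0 and apply the update.
f'(x) = 50*x + 12
f'(-4.2954) = 50*-4.2954 + 12 = -202.77
x_1 = -4.2954 - 0.15*-202.77 = 26.1201


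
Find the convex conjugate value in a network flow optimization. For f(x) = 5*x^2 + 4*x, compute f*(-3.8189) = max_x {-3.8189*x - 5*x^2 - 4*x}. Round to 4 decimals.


f*(y) = sup_x {y*x - a*x^2 - b*x} = sup_x {(y-b)*x - a*x^2}
FOC: (y - b) - 2a*x = 0 => x* = (y - b)/(2a)
x* = (-3.8189 - 4)/(2*5) = -0.7819
f*(-3.8189) = (y-b)^2/(4a) = (-3.8189 - 4)^2/(4*5)
= 61.1352/20 = 3.0568


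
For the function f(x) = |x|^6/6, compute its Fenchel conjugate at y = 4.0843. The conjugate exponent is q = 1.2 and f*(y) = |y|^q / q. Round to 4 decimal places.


The conjugate exponent q satisfies 1/p + 1/q = 1.
p = 6, so q = 6/(6 - 1) = 1.2
|y|^q = 4.0843^1.2 = 5.4118
f*(4.0843) = 5.4118 / 1.2 = 4.5098


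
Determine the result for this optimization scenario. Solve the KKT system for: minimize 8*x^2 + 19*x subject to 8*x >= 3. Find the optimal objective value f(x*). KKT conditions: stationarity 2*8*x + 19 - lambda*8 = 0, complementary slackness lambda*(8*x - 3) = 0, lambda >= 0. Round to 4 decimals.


Step 1: Try lambda = 0 (constraint inactive).
x_unc = -19/(2*8) = -1.1875
Check: 8*-1.1875 = -9.5 < 3 -- violated!
Step 2: Constraint must be active: 8*x = 3
x* = 3/8 = 0.375
lambda = (2*8*0.375 + 19)/8 = 3.125
Step 3: Compute optimal value.
f(x*) = 8*0.375^2 + 19*0.375 = 8.25


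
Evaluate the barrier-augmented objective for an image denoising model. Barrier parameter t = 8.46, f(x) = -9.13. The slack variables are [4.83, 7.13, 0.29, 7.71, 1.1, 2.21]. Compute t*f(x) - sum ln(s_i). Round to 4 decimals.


Step 1: Compute log-barrier.
ln values: [1.5748, 1.9643, -1.2379, 2.0425, 0.0953, 0.793]
phi = -(1.5748 + 1.9643 - 1.2379 + 2.0425 + 0.0953 + 0.793) = -5.2321
Step 2: Compute augmented objective.
t*f(x) = 8.46*-9.13 = -77.2398
Total = -77.2398 - 5.2321 = -82.4719


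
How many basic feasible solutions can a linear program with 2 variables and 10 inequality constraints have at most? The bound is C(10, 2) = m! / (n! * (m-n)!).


Each vertex corresponds to some choice of n active constraints out of m, so the number of vertices is at most C(m, n) = m! / (n!(m-n)!).
m = 10, n = 2
Numerator: 10 * 9
Denominator: 2! = 2
C(10, 2) = 45


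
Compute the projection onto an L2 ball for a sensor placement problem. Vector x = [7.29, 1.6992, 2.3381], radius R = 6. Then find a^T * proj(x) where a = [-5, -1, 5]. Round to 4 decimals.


Step 1: Compute ||x|| (intermediates to 6 decimals).
||x|| = sqrt(7.29^2 + 1.6992^2 + 2.3381^2) = 7.842072
Step 2: Project.
Since ||x|| > R, scale = R/||x|| = 6/7.842072 = 0.765104, proj(x) = scale * x
proj(x) = [5.577608, 1.300065, 1.78889]
Step 3: Dot product.
a^T * proj(x) = -5*5.577608 - 1*1.300065 + 5*1.78889 = -20.2437


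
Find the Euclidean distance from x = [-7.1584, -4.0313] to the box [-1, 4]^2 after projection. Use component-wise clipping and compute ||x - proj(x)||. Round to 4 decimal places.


Project each component onto [-1, 4].
clip(-7.1584) = -1.0, clip(-4.0313) = -1.0
Projection = [-1.0, -1.0]
Squared diffs: [37.9259, 9.1888]
Distance = sqrt(47.1147) = 6.864


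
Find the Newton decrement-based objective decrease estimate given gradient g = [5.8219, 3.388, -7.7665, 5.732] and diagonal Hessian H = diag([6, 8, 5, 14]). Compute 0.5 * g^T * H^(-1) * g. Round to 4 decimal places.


Step 1: H is diagonal, so H^(-1) * g = [0.9703, 0.4235, -1.5533, 0.4094].
Step 2: g^T H^(-1) g = sum_i g_i^2 / H_ii
  = (5.8219)^2/6 + (3.388)^2/8 + (-7.7665)^2/5 + (5.732)^2/14
  = 5.6491 + 1.4348 + 12.0637 + 2.3468 = 21.4945
Step 3: Objective decrease = 0.5 * g^T H^(-1) g = 10.7472


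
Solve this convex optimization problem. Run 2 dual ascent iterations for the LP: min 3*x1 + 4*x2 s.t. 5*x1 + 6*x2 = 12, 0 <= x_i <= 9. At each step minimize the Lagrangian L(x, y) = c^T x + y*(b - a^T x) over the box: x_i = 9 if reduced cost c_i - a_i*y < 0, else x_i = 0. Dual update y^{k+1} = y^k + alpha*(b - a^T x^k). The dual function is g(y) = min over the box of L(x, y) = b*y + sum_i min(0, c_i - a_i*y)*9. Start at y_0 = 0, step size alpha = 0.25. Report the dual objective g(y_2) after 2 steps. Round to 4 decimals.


Dual ascent for LP: min 3*x1 + 4*x2, 5*x1 + 6*x2 = 12, 0 <= x_i <= 9
Step 1: y^k = 0.0, reduced costs: (3.0, 4.0)
  x^k = (0.0, 0.0), subgradient = b - a^T x = 12.0
  y^{k+1} = 0.0 + 0.25*12.0 = 3.0
Step 2: y^k = 3.0, reduced costs: (-12.0, -14.0)
  x^k = (9.0, 9.0), subgradient = b - a^T x = -87.0
  y^{k+1} = 3.0 + 0.25*-87.0 = -18.75
Dual objective at y_2 = -18.75: reduced costs (96.75, 116.5), box minimizer x = (0.0, 0.0)
g(y_2) = b*y + (c1 - a1*y)*x1 + (c2 - a2*y)*x2 = 12*(-18.75) + 96.75*0.0 + 116.5*0.0 = -225.0 + 0.0 + 0.0 = -225.0


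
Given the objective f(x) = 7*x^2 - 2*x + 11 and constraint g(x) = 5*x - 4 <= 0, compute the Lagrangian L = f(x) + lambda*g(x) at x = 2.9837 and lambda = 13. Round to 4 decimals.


Step 1: Evaluate f(x).
f(2.9837) = 7*2.9837^2 - 2*2.9837 + 11 = 67.3499
Step 2: Evaluate g(x).
g(2.9837) = 5*2.9837 - 4 = 10.9185
Step 3: Compute Lagrangian.
L = 67.3499 + 13*10.9185 = 209.2904


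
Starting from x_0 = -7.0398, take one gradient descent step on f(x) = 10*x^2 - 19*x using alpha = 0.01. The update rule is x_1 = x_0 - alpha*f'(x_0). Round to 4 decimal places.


We compute the gradient at x_0 and apply the update.
f'(x) = 20*x - 19
f'(-7.0398) = 20*-7.0398 - 19 = -159.796
x_1 = -7.0398 - 0.01*-159.796 = -5.4418


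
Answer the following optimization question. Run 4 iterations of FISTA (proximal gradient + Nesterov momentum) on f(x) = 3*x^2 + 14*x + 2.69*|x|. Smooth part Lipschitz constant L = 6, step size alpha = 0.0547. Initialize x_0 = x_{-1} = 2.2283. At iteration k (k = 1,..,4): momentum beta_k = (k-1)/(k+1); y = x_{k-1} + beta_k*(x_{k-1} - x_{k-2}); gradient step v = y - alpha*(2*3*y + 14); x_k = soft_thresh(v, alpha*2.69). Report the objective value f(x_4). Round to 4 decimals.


FISTA on f(x) = 3*x^2 + 14*x + 2.69*|x|
L = 6, alpha = 0.0547
Iteration 1: beta = 0.0, y = 2.2283 + 0.0*(2.2283 - 2.2283) = 2.2283
  grad(y) = 27.3698, v = y - alpha*grad = 0.7312
  prox(v) = soft_thresh(0.7312, 0.1471) = 0.584
Iteration 2: beta = 0.3333, y = 0.584 + 0.3333*(0.584 - 2.2283) = 0.0359
  grad(y) = 14.2156, v = y - alpha*grad = -0.7417
  prox(v) = soft_thresh(-0.7417, 0.1471) = -0.5945
Iteration 3: beta = 0.5, y = -0.5945 + 0.5*(-0.5945 - 0.584) = -1.1838
  grad(y) = 6.8973, v = y - alpha*grad = -1.5611
  prox(v) = soft_thresh(-1.5611, 0.1471) = -1.4139
Iteration 4: beta = 0.6, y = -1.4139 + 0.6*(-1.4139 + 0.5945) = -1.9056
  grad(y) = 2.5666, v = y - alpha*grad = -2.046
  prox(v) = soft_thresh(-2.046, 0.1471) = -1.8988
f(x_4) = 3*(-1.8988)^2 + 14*(-1.8988) + 2.69*|-1.8988| = -10.6591


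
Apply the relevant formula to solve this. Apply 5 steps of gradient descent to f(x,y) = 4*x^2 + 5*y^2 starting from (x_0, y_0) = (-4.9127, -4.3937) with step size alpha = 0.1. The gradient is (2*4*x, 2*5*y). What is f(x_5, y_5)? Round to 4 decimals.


Gradient descent on f(x,y) = 4*x^2 + 5*y^2.
Starting point: (-4.9127, -4.3937), alpha = 0.1
Step 1: grad_x = 2*4*-4.9127 = -39.3016, grad_y = 2*5*-4.3937 = -43.937
  x_1 = -4.9127 - 0.1*-39.3016 = -0.9825
  y_1 = -4.3937 - 0.1*-43.937 = 0.0
Step 2: grad_x = 2*4*-0.9825 = -7.8603, grad_y = 2*5*0.0 = 0.0
  x_2 = -0.9825 - 0.1*-7.8603 = -0.1965
  y_2 = 0.0 - 0.1*0.0 = 0.0
Step 3: grad_x = 2*4*-0.1965 = -1.5721, grad_y = 2*5*0.0 = 0.0
  x_3 = -0.1965 - 0.1*-1.5721 = -0.0393
  y_3 = 0.0 - 0.1*0.0 = 0.0
Step 4: grad_x = 2*4*-0.0393 = -0.3144, grad_y = 2*5*0.0 = 0.0
  x_4 = -0.0393 - 0.1*-0.3144 = -0.0079
  y_4 = 0.0 - 0.1*0.0 = 0.0
Step 5: grad_x = 2*4*-0.0079 = -0.0629, grad_y = 2*5*0.0 = 0.0
  x_5 = -0.0079 - 0.1*-0.0629 = -0.0016
  y_5 = 0.0 - 0.1*0.0 = 0.0
f(-0.0016, 0.0) = 4*(-0.0016)^2 + 5*0.0^2 = 0.0


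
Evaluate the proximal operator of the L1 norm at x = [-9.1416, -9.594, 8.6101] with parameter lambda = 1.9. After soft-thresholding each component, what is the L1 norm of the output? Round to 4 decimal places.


Soft-thresholding with lambda = 1.9:
prox(-9.1416) = sign(-9.1416)*max(|-9.1416| - 1.9, 0) = -7.2416
prox(-9.594) = sign(-9.594)*max(|-9.594| - 1.9, 0) = -7.694
prox(8.6101) = sign(8.6101)*max(|8.6101| - 1.9, 0) = 6.7101
prox(x) = [-7.2416, -7.694, 6.7101]
||prox(x)||_1 = 7.2416 + 7.694 + 6.7101 = 21.6457


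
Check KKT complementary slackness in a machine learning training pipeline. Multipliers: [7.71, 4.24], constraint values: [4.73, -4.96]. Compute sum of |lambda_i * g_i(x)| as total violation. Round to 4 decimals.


KKT complementary slackness check:
lambda_1 * g_1 = 7.71 * 4.73 = 36.4683
lambda_2 * g_2 = 4.24 * -4.96 = -21.0304
Total violation = 36.4683 + 21.0304 = 57.4987


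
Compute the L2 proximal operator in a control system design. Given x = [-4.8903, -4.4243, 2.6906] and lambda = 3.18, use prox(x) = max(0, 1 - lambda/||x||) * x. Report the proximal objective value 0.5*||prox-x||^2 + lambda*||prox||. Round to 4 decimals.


Step 1: Compute ||x||.
||x|| = 7.1224
Step 2: Compute scaling factor.
scale = max(0, 1 - 3.18/7.1224) = 0.5535
Step 3: prox(x) = [-2.7069, -2.4489, 1.4893]
||prox(x)|| = 3.9424
Step 4: Proximal objective.
0.5*||prox-x||^2 = 5.0562
lambda*||prox|| = 12.5368
Total = 17.5931


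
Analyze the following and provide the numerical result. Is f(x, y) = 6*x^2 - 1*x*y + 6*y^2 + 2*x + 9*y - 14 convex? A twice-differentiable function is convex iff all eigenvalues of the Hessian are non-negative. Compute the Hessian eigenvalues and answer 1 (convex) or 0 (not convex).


The Hessian of f(x,y) = 6*x^2 - 1*x*y + 6*y^2 + 2*x + 9*y - 14 is:
H = [[12, -1], [-1, 12]]
Trace = 12 + 12 = 24
Determinant = 12*12 - (-1)^2 = 143
Discriminant = (24)^2 - 4*143 = 4.0
Eigenvalues: lambda_1 = 11.0, lambda_2 = 13.0
The function is convex.

1


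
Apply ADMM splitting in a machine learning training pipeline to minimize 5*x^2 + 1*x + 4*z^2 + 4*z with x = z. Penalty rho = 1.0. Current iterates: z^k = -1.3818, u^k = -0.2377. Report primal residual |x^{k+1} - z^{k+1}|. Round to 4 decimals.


ADMM iteration with rho = 1.0, z^k = -1.3818, u^k = -0.2377
Step 1: x-update.
Minimize 5*x^2 + 1*x + (1.0/2)*(x + 1.3818 - 0.2377)^2
FOC: (2*5 + 1.0)*x = -1 + 1.0*(-1.3818 + 0.2377)
x^{k+1} = -0.1949
Step 2: z-update.
Minimize 4*z^2 + 4*z + (1.0/2)*(-0.1949 - z - 0.2377)^2
FOC: (2*4 + 1.0)*z = -4 + 1.0*(-0.1949 - 0.2377)
z^{k+1} = -0.4925
Step 3: u-update.
u^{k+1} = -0.2377 - 0.1949 + 0.4925 = 0.0599
Step 4: Primal residual = |-0.1949 + 0.4925| = 0.2976


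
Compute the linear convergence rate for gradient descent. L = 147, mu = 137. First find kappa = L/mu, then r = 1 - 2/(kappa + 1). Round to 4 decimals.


Step 1: Compute the condition number.
kappa = L/mu = 147/137 = 1.073
Step 2: Compute the convergence rate.
r = 1 - 2/(kappa + 1) = 1 - 2*mu/(L + mu) = (L - mu)/(L + mu) = 10/284 = 0.0352


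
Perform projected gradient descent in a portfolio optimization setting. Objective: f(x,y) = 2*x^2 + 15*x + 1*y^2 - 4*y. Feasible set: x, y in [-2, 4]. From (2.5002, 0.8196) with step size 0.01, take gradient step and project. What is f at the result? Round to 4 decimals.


Step 1: Compute gradient at (2.5002, 0.8196).
grad_x = 2*2*2.5002 + 15 = 25.0008
grad_y = 2*1*0.8196 - 4 = -2.3608
Step 2: Gradient step.
x_raw = 2.5002 - 0.01*25.0008 = 2.2502
y_raw = 0.8196 - 0.01*-2.3608 = 0.8432
Step 3: Project onto [-2, 4].
x_proj = clip(2.2502) = 2.2502
y_proj = clip(0.8432) = 0.8432
Step 4: Evaluate f.
f(2.2502, 0.8432) = 41.2178


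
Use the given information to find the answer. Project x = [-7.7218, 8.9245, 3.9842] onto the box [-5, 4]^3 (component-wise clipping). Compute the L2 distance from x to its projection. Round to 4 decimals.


Project each component onto [-5, 4].
clip(-7.7218) = -5.0, clip(8.9245) = 4.0, clip(3.9842) = 3.9842
Projection = [-5.0, 4.0, 3.9842]
Squared diffs: [7.4082, 24.2507, 0.0]
Distance = sqrt(31.6589) = 5.6266


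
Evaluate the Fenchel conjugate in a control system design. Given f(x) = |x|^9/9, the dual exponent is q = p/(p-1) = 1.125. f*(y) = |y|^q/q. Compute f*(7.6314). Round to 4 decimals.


The conjugate exponent q satisfies 1/p + 1/q = 1.
p = 9, so q = 9/(9 - 1) = 1.125
|y|^q = 7.6314^1.125 = 9.8385
f*(7.6314) = 9.8385 / 1.125 = 8.7454


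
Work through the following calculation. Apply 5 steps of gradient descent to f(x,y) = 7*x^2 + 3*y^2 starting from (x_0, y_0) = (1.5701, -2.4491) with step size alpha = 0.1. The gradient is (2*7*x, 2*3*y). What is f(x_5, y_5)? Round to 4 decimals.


Gradient descent on f(x,y) = 7*x^2 + 3*y^2.
Starting point: (1.5701, -2.4491), alpha = 0.1
Step 1: grad_x = 2*7*1.5701 = 21.9814, grad_y = 2*3*-2.4491 = -14.6946
  x_1 = 1.5701 - 0.1*21.9814 = -0.628
  y_1 = -2.4491 - 0.1*-14.6946 = -0.9796
Step 2: grad_x = 2*7*-0.628 = -8.7926, grad_y = 2*3*-0.9796 = -5.8778
  x_2 = -0.628 - 0.1*-8.7926 = 0.2512
  y_2 = -0.9796 - 0.1*-5.8778 = -0.3919
Step 3: grad_x = 2*7*0.2512 = 3.517, grad_y = 2*3*-0.3919 = -2.3511
  x_3 = 0.2512 - 0.1*3.517 = -0.1005
  y_3 = -0.3919 - 0.1*-2.3511 = -0.1567
Step 4: grad_x = 2*7*-0.1005 = -1.4068, grad_y = 2*3*-0.1567 = -0.9405
  x_4 = -0.1005 - 0.1*-1.4068 = 0.0402
  y_4 = -0.1567 - 0.1*-0.9405 = -0.0627
Step 5: grad_x = 2*7*0.0402 = 0.5627, grad_y = 2*3*-0.0627 = -0.3762
  x_5 = 0.0402 - 0.1*0.5627 = -0.0161
  y_5 = -0.0627 - 0.1*-0.3762 = -0.0251
f(-0.0161, -0.0251) = 7*(-0.0161)^2 + 3*(-0.0251)^2 = 0.0037


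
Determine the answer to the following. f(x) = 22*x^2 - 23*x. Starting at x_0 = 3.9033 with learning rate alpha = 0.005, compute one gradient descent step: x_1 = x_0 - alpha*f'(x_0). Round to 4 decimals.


We compute the gradient at x_0 and apply the update.
f'(x) = 44*x - 23
f'(3.9033) = 44*3.9033 - 23 = 148.7452
x_1 = 3.9033 - 0.005*148.7452 = 3.1596


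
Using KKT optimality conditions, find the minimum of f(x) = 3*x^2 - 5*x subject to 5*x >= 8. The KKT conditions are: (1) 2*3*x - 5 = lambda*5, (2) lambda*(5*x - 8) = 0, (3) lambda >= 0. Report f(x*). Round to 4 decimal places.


Step 1: Try lambda = 0 (constraint inactive).
x_unc = 5/(2*3) = 0.8333
Check: 5*0.8333 = 4.1665 < 8 -- violated!
Step 2: Constraint must be active: 5*x = 8
x* = 8/5 = 1.6
lambda = (2*3*1.6 - 5)/5 = 0.92
Step 3: Compute optimal value.
f(x*) = 3*1.6^2 - 5*1.6 = -0.32


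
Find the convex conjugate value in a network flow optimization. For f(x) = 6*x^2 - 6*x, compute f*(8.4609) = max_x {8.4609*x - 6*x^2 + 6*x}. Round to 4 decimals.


f*(y) = sup_x {y*x - a*x^2 - b*x} = sup_x {(y-b)*x - a*x^2}
FOC: (y - b) - 2a*x = 0 => x* = (y - b)/(2a)
x* = (8.4609 + 6)/(2*6) = 1.2051
f*(8.4609) = (y-b)^2/(4a) = (8.4609 + 6)^2/(4*6)
= 209.1176/24 = 8.7132


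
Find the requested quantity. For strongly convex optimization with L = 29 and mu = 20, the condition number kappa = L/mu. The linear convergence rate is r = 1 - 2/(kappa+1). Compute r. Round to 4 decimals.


Step 1: Compute the condition number.
kappa = L/mu = 29/20 = 1.45
Step 2: Compute the convergence rate.
r = 1 - 2/(kappa + 1) = 1 - 2*mu/(L + mu) = (L - mu)/(L + mu) = 9/49 = 0.1837


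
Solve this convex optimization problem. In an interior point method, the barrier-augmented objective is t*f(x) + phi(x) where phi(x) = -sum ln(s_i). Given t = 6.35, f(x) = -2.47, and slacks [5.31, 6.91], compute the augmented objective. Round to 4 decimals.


Step 1: Compute log-barrier.
ln values: [1.6696, 1.933]
phi = -(1.6696 + 1.933) = -3.6026
Step 2: Compute augmented objective.
t*f(x) = 6.35*-2.47 = -15.6845
Total = -15.6845 - 3.6026 = -19.2871


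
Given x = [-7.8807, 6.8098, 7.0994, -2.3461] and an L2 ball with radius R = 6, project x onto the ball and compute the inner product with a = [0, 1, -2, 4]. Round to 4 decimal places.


Step 1: Compute ||x|| (intermediates to 6 decimals).
||x|| = sqrt((-7.8807)^2 + 6.8098^2 + 7.0994^2 + (-2.3461)^2) = 12.821251
Step 2: Project.
Since ||x|| > R, scale = R/||x|| = 6/12.821251 = 0.467973, proj(x) = scale * x
proj(x) = [-3.687955, 3.186803, 3.322328, -1.097911]
Step 3: Dot product.
a^T * proj(x) = 0*(-3.687955) + 1*3.186803 - 2*3.322328 + 4*(-1.097911) = -7.8495


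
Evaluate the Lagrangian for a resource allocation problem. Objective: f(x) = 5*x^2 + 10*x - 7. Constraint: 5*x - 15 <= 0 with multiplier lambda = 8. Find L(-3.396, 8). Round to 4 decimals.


Step 1: Evaluate f(x).
f(-3.396) = 5*(-3.396)^2 + 10*(-3.396) - 7 = 16.7041
Step 2: Evaluate g(x).
g(-3.396) = 5*-3.396 - 15 = -31.98
Step 3: Compute Lagrangian.
L = 16.7041 + 8*-31.98 = -239.1359
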